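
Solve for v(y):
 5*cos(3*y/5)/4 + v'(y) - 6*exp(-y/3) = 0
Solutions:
 v(y) = C1 - 25*sin(3*y/5)/12 - 18*exp(-y/3)


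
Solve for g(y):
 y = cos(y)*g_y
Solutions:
 g(y) = C1 + Integral(y/cos(y), y)


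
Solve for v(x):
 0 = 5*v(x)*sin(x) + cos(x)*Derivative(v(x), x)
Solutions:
 v(x) = C1*cos(x)^5


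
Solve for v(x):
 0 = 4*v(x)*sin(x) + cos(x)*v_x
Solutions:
 v(x) = C1*cos(x)^4


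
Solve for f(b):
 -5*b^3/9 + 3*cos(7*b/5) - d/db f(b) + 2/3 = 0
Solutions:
 f(b) = C1 - 5*b^4/36 + 2*b/3 + 15*sin(7*b/5)/7


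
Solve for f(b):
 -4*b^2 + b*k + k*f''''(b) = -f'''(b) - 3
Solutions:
 f(b) = C1 + C2*b + C3*b^2 + C4*exp(-b/k) + b^5/15 - 3*b^4*k/8 + b^3*(3*k^2 - 1)/2


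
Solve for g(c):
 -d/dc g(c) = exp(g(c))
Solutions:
 g(c) = log(1/(C1 + c))


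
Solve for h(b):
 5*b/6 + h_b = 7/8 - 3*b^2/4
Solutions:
 h(b) = C1 - b^3/4 - 5*b^2/12 + 7*b/8


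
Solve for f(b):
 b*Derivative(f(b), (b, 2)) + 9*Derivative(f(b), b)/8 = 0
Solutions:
 f(b) = C1 + C2/b^(1/8)


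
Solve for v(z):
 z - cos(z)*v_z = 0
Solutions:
 v(z) = C1 + Integral(z/cos(z), z)


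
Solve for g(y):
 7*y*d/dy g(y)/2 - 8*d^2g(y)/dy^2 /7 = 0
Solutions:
 g(y) = C1 + C2*erfi(7*sqrt(2)*y/8)


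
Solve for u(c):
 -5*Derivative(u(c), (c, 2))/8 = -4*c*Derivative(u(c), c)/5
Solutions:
 u(c) = C1 + C2*erfi(4*c/5)


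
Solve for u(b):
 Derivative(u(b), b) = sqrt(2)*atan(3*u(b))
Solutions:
 Integral(1/atan(3*_y), (_y, u(b))) = C1 + sqrt(2)*b


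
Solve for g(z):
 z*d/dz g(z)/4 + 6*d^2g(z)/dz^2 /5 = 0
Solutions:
 g(z) = C1 + C2*erf(sqrt(15)*z/12)


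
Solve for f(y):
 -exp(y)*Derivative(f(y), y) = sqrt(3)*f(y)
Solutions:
 f(y) = C1*exp(sqrt(3)*exp(-y))


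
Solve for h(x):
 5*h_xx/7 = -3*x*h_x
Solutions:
 h(x) = C1 + C2*erf(sqrt(210)*x/10)


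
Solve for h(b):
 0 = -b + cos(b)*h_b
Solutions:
 h(b) = C1 + Integral(b/cos(b), b)


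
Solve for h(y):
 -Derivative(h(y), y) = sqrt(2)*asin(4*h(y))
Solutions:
 Integral(1/asin(4*_y), (_y, h(y))) = C1 - sqrt(2)*y


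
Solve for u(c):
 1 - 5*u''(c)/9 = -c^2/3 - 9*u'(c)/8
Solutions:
 u(c) = C1 + C2*exp(81*c/40) - 8*c^3/81 - 320*c^2/2187 - 183064*c/177147


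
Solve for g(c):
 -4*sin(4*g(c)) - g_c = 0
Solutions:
 g(c) = -acos((-C1 - exp(32*c))/(C1 - exp(32*c)))/4 + pi/2
 g(c) = acos((-C1 - exp(32*c))/(C1 - exp(32*c)))/4


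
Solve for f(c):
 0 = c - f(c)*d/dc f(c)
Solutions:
 f(c) = -sqrt(C1 + c^2)
 f(c) = sqrt(C1 + c^2)


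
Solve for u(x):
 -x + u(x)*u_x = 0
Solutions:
 u(x) = -sqrt(C1 + x^2)
 u(x) = sqrt(C1 + x^2)


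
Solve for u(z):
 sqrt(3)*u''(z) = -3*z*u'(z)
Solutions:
 u(z) = C1 + C2*erf(sqrt(2)*3^(1/4)*z/2)


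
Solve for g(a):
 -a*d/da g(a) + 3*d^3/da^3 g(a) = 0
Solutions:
 g(a) = C1 + Integral(C2*airyai(3^(2/3)*a/3) + C3*airybi(3^(2/3)*a/3), a)


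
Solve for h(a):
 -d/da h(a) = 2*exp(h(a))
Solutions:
 h(a) = log(1/(C1 + 2*a))


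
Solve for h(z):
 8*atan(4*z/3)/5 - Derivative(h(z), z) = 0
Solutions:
 h(z) = C1 + 8*z*atan(4*z/3)/5 - 3*log(16*z^2 + 9)/5


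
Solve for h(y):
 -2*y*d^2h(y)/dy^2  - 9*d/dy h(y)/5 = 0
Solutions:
 h(y) = C1 + C2*y^(1/10)


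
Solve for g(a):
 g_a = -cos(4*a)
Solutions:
 g(a) = C1 - sin(4*a)/4


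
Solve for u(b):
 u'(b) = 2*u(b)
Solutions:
 u(b) = C1*exp(2*b)


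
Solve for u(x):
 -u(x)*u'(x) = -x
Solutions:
 u(x) = -sqrt(C1 + x^2)
 u(x) = sqrt(C1 + x^2)


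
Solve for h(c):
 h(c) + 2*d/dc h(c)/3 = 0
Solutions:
 h(c) = C1*exp(-3*c/2)


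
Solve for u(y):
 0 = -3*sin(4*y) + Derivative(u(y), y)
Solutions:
 u(y) = C1 - 3*cos(4*y)/4


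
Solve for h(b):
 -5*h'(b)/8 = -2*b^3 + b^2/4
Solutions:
 h(b) = C1 + 4*b^4/5 - 2*b^3/15


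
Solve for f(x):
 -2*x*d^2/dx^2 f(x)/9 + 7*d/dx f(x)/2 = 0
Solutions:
 f(x) = C1 + C2*x^(67/4)


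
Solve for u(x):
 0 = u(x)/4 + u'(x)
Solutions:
 u(x) = C1*exp(-x/4)


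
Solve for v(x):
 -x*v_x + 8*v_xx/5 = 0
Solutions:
 v(x) = C1 + C2*erfi(sqrt(5)*x/4)


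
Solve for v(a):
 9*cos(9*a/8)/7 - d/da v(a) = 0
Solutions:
 v(a) = C1 + 8*sin(9*a/8)/7


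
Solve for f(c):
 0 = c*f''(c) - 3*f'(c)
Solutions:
 f(c) = C1 + C2*c^4


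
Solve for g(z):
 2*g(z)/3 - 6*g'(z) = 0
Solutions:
 g(z) = C1*exp(z/9)


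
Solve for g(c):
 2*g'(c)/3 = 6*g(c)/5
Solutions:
 g(c) = C1*exp(9*c/5)


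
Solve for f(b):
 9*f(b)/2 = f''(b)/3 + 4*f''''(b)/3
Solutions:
 f(b) = C1*exp(-sqrt(2)*b*sqrt(-1 + sqrt(217))/4) + C2*exp(sqrt(2)*b*sqrt(-1 + sqrt(217))/4) + C3*sin(sqrt(2)*b*sqrt(1 + sqrt(217))/4) + C4*cos(sqrt(2)*b*sqrt(1 + sqrt(217))/4)


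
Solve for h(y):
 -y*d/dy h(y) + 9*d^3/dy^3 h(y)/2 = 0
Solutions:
 h(y) = C1 + Integral(C2*airyai(6^(1/3)*y/3) + C3*airybi(6^(1/3)*y/3), y)


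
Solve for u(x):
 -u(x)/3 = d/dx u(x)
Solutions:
 u(x) = C1*exp(-x/3)


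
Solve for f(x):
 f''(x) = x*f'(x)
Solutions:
 f(x) = C1 + C2*erfi(sqrt(2)*x/2)


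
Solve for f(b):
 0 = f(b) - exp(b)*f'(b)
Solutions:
 f(b) = C1*exp(-exp(-b))


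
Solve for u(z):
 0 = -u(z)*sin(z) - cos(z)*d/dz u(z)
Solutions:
 u(z) = C1*cos(z)


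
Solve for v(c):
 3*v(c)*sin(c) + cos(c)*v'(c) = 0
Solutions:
 v(c) = C1*cos(c)^3


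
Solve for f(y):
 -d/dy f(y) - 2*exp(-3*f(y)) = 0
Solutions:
 f(y) = log(C1 - 6*y)/3
 f(y) = log((-3^(1/3) - 3^(5/6)*I)*(C1 - 2*y)^(1/3)/2)
 f(y) = log((-3^(1/3) + 3^(5/6)*I)*(C1 - 2*y)^(1/3)/2)


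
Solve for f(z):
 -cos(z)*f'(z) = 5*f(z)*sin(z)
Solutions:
 f(z) = C1*cos(z)^5


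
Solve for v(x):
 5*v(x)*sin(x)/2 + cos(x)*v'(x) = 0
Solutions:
 v(x) = C1*cos(x)^(5/2)


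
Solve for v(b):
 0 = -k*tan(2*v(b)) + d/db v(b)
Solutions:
 v(b) = -asin(C1*exp(2*b*k))/2 + pi/2
 v(b) = asin(C1*exp(2*b*k))/2


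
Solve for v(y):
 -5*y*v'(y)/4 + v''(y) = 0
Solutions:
 v(y) = C1 + C2*erfi(sqrt(10)*y/4)


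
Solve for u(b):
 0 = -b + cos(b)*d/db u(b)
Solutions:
 u(b) = C1 + Integral(b/cos(b), b)


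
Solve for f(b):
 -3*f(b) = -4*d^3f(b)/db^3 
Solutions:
 f(b) = C3*exp(6^(1/3)*b/2) + (C1*sin(2^(1/3)*3^(5/6)*b/4) + C2*cos(2^(1/3)*3^(5/6)*b/4))*exp(-6^(1/3)*b/4)


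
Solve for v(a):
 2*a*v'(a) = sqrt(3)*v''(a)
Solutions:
 v(a) = C1 + C2*erfi(3^(3/4)*a/3)


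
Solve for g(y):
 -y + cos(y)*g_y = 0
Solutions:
 g(y) = C1 + Integral(y/cos(y), y)


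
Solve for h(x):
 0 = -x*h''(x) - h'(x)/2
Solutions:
 h(x) = C1 + C2*sqrt(x)


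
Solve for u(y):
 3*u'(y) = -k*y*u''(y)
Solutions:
 u(y) = C1 + y^(((re(k) - 3)*re(k) + im(k)^2)/(re(k)^2 + im(k)^2))*(C2*sin(3*log(y)*Abs(im(k))/(re(k)^2 + im(k)^2)) + C3*cos(3*log(y)*im(k)/(re(k)^2 + im(k)^2)))


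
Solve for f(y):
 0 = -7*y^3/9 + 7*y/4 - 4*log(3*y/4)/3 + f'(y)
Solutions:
 f(y) = C1 + 7*y^4/36 - 7*y^2/8 + 4*y*log(y)/3 - 8*y*log(2)/3 - 4*y/3 + 4*y*log(3)/3


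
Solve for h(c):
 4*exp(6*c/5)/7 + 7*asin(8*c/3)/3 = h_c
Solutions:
 h(c) = C1 + 7*c*asin(8*c/3)/3 + 7*sqrt(9 - 64*c^2)/24 + 10*exp(6*c/5)/21


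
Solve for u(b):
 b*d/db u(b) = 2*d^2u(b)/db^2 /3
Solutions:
 u(b) = C1 + C2*erfi(sqrt(3)*b/2)


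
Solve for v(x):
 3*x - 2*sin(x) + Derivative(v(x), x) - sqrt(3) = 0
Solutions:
 v(x) = C1 - 3*x^2/2 + sqrt(3)*x - 2*cos(x)


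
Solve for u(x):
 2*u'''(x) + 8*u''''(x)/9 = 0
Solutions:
 u(x) = C1 + C2*x + C3*x^2 + C4*exp(-9*x/4)


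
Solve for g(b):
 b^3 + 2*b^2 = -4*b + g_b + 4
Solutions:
 g(b) = C1 + b^4/4 + 2*b^3/3 + 2*b^2 - 4*b


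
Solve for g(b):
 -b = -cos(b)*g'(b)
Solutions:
 g(b) = C1 + Integral(b/cos(b), b)


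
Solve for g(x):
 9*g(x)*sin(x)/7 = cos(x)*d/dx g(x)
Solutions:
 g(x) = C1/cos(x)^(9/7)


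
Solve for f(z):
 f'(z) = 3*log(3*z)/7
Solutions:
 f(z) = C1 + 3*z*log(z)/7 - 3*z/7 + 3*z*log(3)/7


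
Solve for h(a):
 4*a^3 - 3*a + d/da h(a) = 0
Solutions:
 h(a) = C1 - a^4 + 3*a^2/2


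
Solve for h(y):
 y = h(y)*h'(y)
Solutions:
 h(y) = -sqrt(C1 + y^2)
 h(y) = sqrt(C1 + y^2)


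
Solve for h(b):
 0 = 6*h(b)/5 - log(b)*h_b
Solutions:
 h(b) = C1*exp(6*li(b)/5)


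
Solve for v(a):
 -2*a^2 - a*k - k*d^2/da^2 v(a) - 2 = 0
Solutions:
 v(a) = C1 + C2*a - a^4/(6*k) - a^3/6 - a^2/k


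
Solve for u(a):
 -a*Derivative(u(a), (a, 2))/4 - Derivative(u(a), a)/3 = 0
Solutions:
 u(a) = C1 + C2/a^(1/3)


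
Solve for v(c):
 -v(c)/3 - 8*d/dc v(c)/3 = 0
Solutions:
 v(c) = C1*exp(-c/8)


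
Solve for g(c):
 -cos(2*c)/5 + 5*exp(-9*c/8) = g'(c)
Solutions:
 g(c) = C1 - sin(2*c)/10 - 40*exp(-9*c/8)/9


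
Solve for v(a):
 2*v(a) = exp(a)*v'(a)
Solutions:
 v(a) = C1*exp(-2*exp(-a))


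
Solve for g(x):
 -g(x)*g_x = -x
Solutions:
 g(x) = -sqrt(C1 + x^2)
 g(x) = sqrt(C1 + x^2)


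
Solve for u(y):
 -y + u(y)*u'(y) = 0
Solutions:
 u(y) = -sqrt(C1 + y^2)
 u(y) = sqrt(C1 + y^2)


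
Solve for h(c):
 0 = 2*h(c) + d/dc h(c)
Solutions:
 h(c) = C1*exp(-2*c)


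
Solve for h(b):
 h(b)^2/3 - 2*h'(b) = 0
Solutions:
 h(b) = -6/(C1 + b)


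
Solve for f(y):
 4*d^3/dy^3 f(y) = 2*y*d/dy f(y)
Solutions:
 f(y) = C1 + Integral(C2*airyai(2^(2/3)*y/2) + C3*airybi(2^(2/3)*y/2), y)


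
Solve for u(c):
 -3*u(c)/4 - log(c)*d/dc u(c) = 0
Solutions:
 u(c) = C1*exp(-3*li(c)/4)


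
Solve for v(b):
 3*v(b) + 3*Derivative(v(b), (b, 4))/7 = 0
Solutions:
 v(b) = (C1*sin(sqrt(2)*7^(1/4)*b/2) + C2*cos(sqrt(2)*7^(1/4)*b/2))*exp(-sqrt(2)*7^(1/4)*b/2) + (C3*sin(sqrt(2)*7^(1/4)*b/2) + C4*cos(sqrt(2)*7^(1/4)*b/2))*exp(sqrt(2)*7^(1/4)*b/2)


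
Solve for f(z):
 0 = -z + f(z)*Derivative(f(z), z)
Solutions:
 f(z) = -sqrt(C1 + z^2)
 f(z) = sqrt(C1 + z^2)


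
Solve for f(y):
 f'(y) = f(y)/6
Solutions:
 f(y) = C1*exp(y/6)


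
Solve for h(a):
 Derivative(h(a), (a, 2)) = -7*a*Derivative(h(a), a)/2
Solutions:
 h(a) = C1 + C2*erf(sqrt(7)*a/2)


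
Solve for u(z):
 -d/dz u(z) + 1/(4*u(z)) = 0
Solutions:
 u(z) = -sqrt(C1 + 2*z)/2
 u(z) = sqrt(C1 + 2*z)/2


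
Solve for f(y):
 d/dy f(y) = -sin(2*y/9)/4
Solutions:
 f(y) = C1 + 9*cos(2*y/9)/8


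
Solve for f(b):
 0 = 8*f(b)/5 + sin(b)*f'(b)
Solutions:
 f(b) = C1*(cos(b) + 1)^(4/5)/(cos(b) - 1)^(4/5)


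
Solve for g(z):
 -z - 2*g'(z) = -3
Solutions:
 g(z) = C1 - z^2/4 + 3*z/2


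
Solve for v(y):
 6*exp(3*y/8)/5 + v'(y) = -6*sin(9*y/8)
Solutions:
 v(y) = C1 - 16*exp(3*y/8)/5 + 16*cos(9*y/8)/3


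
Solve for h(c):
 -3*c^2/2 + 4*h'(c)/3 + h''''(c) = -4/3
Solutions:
 h(c) = C1 + C4*exp(-6^(2/3)*c/3) + 3*c^3/8 - c + (C2*sin(2^(2/3)*3^(1/6)*c/2) + C3*cos(2^(2/3)*3^(1/6)*c/2))*exp(6^(2/3)*c/6)


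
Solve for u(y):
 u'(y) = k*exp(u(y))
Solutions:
 u(y) = log(-1/(C1 + k*y))


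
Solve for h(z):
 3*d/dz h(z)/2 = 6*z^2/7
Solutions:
 h(z) = C1 + 4*z^3/21


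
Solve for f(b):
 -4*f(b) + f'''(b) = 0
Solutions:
 f(b) = C3*exp(2^(2/3)*b) + (C1*sin(2^(2/3)*sqrt(3)*b/2) + C2*cos(2^(2/3)*sqrt(3)*b/2))*exp(-2^(2/3)*b/2)


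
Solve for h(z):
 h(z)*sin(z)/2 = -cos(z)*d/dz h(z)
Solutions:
 h(z) = C1*sqrt(cos(z))


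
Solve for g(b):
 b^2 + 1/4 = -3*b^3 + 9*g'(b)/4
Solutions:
 g(b) = C1 + b^4/3 + 4*b^3/27 + b/9


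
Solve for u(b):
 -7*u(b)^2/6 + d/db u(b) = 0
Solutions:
 u(b) = -6/(C1 + 7*b)


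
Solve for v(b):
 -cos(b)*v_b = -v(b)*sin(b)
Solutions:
 v(b) = C1/cos(b)


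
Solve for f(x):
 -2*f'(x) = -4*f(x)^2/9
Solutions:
 f(x) = -9/(C1 + 2*x)


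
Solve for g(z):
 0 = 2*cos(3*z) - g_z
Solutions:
 g(z) = C1 + 2*sin(3*z)/3


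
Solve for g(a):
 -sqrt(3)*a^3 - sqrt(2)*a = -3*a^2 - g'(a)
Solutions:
 g(a) = C1 + sqrt(3)*a^4/4 - a^3 + sqrt(2)*a^2/2


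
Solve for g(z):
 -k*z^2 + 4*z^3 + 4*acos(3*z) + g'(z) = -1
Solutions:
 g(z) = C1 + k*z^3/3 - z^4 - 4*z*acos(3*z) - z + 4*sqrt(1 - 9*z^2)/3


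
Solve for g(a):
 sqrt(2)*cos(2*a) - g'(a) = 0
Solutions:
 g(a) = C1 + sqrt(2)*sin(2*a)/2


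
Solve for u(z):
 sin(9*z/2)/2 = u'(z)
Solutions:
 u(z) = C1 - cos(9*z/2)/9


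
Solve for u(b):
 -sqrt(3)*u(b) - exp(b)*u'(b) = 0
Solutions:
 u(b) = C1*exp(sqrt(3)*exp(-b))


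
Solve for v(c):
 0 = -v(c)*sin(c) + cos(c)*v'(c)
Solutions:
 v(c) = C1/cos(c)


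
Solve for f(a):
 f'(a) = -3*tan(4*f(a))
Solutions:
 f(a) = -asin(C1*exp(-12*a))/4 + pi/4
 f(a) = asin(C1*exp(-12*a))/4


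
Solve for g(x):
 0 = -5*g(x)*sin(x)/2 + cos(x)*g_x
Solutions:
 g(x) = C1/cos(x)^(5/2)


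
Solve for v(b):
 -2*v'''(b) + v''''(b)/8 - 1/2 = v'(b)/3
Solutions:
 v(b) = C1 + C2*exp(b*(-2^(2/3)*(33*sqrt(17) + 1033)^(1/3) - 128*2^(1/3)/(33*sqrt(17) + 1033)^(1/3) + 32)/6)*sin(2^(1/3)*sqrt(3)*b*(-2^(1/3)*(33*sqrt(17) + 1033)^(1/3) + 128/(33*sqrt(17) + 1033)^(1/3))/6) + C3*exp(b*(-2^(2/3)*(33*sqrt(17) + 1033)^(1/3) - 128*2^(1/3)/(33*sqrt(17) + 1033)^(1/3) + 32)/6)*cos(2^(1/3)*sqrt(3)*b*(-2^(1/3)*(33*sqrt(17) + 1033)^(1/3) + 128/(33*sqrt(17) + 1033)^(1/3))/6) + C4*exp(b*(128*2^(1/3)/(33*sqrt(17) + 1033)^(1/3) + 16 + 2^(2/3)*(33*sqrt(17) + 1033)^(1/3))/3) - 3*b/2


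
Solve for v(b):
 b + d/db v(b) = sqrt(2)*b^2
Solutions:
 v(b) = C1 + sqrt(2)*b^3/3 - b^2/2


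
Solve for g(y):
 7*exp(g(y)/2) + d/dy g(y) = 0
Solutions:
 g(y) = 2*log(1/(C1 + 7*y)) + 2*log(2)


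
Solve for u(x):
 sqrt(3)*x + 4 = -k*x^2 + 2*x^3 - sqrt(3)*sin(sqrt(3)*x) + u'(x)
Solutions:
 u(x) = C1 + k*x^3/3 - x^4/2 + sqrt(3)*x^2/2 + 4*x - cos(sqrt(3)*x)


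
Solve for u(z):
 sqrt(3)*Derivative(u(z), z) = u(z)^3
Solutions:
 u(z) = -sqrt(6)*sqrt(-1/(C1 + sqrt(3)*z))/2
 u(z) = sqrt(6)*sqrt(-1/(C1 + sqrt(3)*z))/2


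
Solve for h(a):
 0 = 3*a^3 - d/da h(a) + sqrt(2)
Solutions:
 h(a) = C1 + 3*a^4/4 + sqrt(2)*a


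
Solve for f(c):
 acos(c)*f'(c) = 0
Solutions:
 f(c) = C1


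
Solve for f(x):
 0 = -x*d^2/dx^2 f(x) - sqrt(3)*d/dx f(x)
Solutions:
 f(x) = C1 + C2*x^(1 - sqrt(3))


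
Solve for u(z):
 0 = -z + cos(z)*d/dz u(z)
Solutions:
 u(z) = C1 + Integral(z/cos(z), z)


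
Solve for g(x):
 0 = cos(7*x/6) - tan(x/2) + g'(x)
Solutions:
 g(x) = C1 - 2*log(cos(x/2)) - 6*sin(7*x/6)/7


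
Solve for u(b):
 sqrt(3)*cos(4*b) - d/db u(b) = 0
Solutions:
 u(b) = C1 + sqrt(3)*sin(4*b)/4


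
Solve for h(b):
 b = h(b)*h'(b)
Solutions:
 h(b) = -sqrt(C1 + b^2)
 h(b) = sqrt(C1 + b^2)


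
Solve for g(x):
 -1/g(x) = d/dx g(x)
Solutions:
 g(x) = -sqrt(C1 - 2*x)
 g(x) = sqrt(C1 - 2*x)


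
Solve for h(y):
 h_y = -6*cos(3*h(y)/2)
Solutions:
 h(y) = -2*asin((C1 + exp(18*y))/(C1 - exp(18*y)))/3 + 2*pi/3
 h(y) = 2*asin((C1 + exp(18*y))/(C1 - exp(18*y)))/3


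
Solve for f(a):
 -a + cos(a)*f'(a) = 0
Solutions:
 f(a) = C1 + Integral(a/cos(a), a)


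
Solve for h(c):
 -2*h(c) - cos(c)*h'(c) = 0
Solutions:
 h(c) = C1*(sin(c) - 1)/(sin(c) + 1)


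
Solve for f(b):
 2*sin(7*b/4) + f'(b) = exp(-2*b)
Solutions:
 f(b) = C1 + 8*cos(7*b/4)/7 - exp(-2*b)/2


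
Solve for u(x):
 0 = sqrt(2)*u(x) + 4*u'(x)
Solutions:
 u(x) = C1*exp(-sqrt(2)*x/4)


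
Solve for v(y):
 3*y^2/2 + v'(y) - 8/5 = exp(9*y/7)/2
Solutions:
 v(y) = C1 - y^3/2 + 8*y/5 + 7*exp(9*y/7)/18


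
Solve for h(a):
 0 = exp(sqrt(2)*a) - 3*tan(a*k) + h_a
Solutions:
 h(a) = C1 + 3*Piecewise((-log(cos(a*k))/k, Ne(k, 0)), (0, True)) - sqrt(2)*exp(sqrt(2)*a)/2


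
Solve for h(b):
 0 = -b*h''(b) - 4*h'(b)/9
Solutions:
 h(b) = C1 + C2*b^(5/9)


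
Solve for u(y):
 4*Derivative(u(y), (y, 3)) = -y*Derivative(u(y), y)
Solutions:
 u(y) = C1 + Integral(C2*airyai(-2^(1/3)*y/2) + C3*airybi(-2^(1/3)*y/2), y)


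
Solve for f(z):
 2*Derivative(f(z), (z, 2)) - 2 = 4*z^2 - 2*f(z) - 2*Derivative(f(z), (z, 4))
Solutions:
 f(z) = 2*z^2 + (C1*sin(sqrt(3)*z/2) + C2*cos(sqrt(3)*z/2))*exp(-z/2) + (C3*sin(sqrt(3)*z/2) + C4*cos(sqrt(3)*z/2))*exp(z/2) - 3


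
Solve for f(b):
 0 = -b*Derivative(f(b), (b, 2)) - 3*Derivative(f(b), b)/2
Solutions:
 f(b) = C1 + C2/sqrt(b)


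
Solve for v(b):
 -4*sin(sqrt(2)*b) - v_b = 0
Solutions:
 v(b) = C1 + 2*sqrt(2)*cos(sqrt(2)*b)


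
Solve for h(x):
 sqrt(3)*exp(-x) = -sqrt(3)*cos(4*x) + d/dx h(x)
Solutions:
 h(x) = C1 + sqrt(3)*sin(4*x)/4 - sqrt(3)*exp(-x)


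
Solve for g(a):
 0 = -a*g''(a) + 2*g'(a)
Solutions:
 g(a) = C1 + C2*a^3


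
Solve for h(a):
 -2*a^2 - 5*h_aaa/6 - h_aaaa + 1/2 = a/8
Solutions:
 h(a) = C1 + C2*a + C3*a^2 + C4*exp(-5*a/6) - a^5/25 + 187*a^4/800 - 511*a^3/500


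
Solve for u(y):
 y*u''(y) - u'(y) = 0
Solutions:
 u(y) = C1 + C2*y^2


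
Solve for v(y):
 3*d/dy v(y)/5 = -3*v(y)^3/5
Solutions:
 v(y) = -sqrt(2)*sqrt(-1/(C1 - y))/2
 v(y) = sqrt(2)*sqrt(-1/(C1 - y))/2


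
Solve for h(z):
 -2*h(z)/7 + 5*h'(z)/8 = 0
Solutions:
 h(z) = C1*exp(16*z/35)


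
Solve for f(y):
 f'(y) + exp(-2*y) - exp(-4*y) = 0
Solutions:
 f(y) = C1 + exp(-2*y)/2 - exp(-4*y)/4


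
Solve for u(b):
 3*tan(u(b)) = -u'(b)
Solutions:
 u(b) = pi - asin(C1*exp(-3*b))
 u(b) = asin(C1*exp(-3*b))


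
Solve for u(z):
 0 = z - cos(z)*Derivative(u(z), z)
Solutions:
 u(z) = C1 + Integral(z/cos(z), z)


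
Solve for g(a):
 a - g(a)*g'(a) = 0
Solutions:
 g(a) = -sqrt(C1 + a^2)
 g(a) = sqrt(C1 + a^2)


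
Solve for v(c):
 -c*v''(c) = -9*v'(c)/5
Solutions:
 v(c) = C1 + C2*c^(14/5)


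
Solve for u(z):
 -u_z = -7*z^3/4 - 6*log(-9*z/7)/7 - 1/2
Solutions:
 u(z) = C1 + 7*z^4/16 + 6*z*log(-z)/7 + z*(-12*log(7) - 5 + 24*log(3))/14


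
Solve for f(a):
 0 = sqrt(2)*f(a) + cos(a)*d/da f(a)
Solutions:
 f(a) = C1*(sin(a) - 1)^(sqrt(2)/2)/(sin(a) + 1)^(sqrt(2)/2)


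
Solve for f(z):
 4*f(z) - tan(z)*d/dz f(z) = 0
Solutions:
 f(z) = C1*sin(z)^4


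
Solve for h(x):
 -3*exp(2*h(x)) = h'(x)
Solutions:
 h(x) = log(-sqrt(-1/(C1 - 3*x))) - log(2)/2
 h(x) = log(-1/(C1 - 3*x))/2 - log(2)/2


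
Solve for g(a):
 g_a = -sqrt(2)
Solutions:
 g(a) = C1 - sqrt(2)*a


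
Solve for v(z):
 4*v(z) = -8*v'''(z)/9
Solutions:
 v(z) = C3*exp(-6^(2/3)*z/2) + (C1*sin(3*2^(2/3)*3^(1/6)*z/4) + C2*cos(3*2^(2/3)*3^(1/6)*z/4))*exp(6^(2/3)*z/4)


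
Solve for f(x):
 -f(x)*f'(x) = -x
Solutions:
 f(x) = -sqrt(C1 + x^2)
 f(x) = sqrt(C1 + x^2)


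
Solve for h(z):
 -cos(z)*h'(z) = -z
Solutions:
 h(z) = C1 + Integral(z/cos(z), z)


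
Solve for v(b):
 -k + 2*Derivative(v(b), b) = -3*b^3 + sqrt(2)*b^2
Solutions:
 v(b) = C1 - 3*b^4/8 + sqrt(2)*b^3/6 + b*k/2


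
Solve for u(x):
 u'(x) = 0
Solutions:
 u(x) = C1


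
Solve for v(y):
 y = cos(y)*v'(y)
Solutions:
 v(y) = C1 + Integral(y/cos(y), y)


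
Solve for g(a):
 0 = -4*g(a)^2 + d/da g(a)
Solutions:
 g(a) = -1/(C1 + 4*a)


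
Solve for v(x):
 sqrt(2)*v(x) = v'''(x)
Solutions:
 v(x) = C3*exp(2^(1/6)*x) + (C1*sin(2^(1/6)*sqrt(3)*x/2) + C2*cos(2^(1/6)*sqrt(3)*x/2))*exp(-2^(1/6)*x/2)


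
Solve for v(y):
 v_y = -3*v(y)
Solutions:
 v(y) = C1*exp(-3*y)


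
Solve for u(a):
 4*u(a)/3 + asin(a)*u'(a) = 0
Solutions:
 u(a) = C1*exp(-4*Integral(1/asin(a), a)/3)


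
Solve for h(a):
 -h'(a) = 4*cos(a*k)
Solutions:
 h(a) = C1 - 4*sin(a*k)/k


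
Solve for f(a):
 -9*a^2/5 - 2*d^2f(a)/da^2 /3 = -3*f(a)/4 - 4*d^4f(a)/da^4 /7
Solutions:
 f(a) = 12*a^2/5 + (C1*sin(21^(1/4)*a*sin(atan(2*sqrt(35)/7)/2)/2) + C2*cos(21^(1/4)*a*sin(atan(2*sqrt(35)/7)/2)/2))*exp(-21^(1/4)*a*cos(atan(2*sqrt(35)/7)/2)/2) + (C3*sin(21^(1/4)*a*sin(atan(2*sqrt(35)/7)/2)/2) + C4*cos(21^(1/4)*a*sin(atan(2*sqrt(35)/7)/2)/2))*exp(21^(1/4)*a*cos(atan(2*sqrt(35)/7)/2)/2) + 64/15


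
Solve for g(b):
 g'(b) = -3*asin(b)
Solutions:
 g(b) = C1 - 3*b*asin(b) - 3*sqrt(1 - b^2)


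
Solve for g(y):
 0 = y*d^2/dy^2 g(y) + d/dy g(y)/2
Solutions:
 g(y) = C1 + C2*sqrt(y)


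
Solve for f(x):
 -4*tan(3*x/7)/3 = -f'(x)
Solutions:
 f(x) = C1 - 28*log(cos(3*x/7))/9


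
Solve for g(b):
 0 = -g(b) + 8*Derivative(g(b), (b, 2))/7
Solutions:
 g(b) = C1*exp(-sqrt(14)*b/4) + C2*exp(sqrt(14)*b/4)


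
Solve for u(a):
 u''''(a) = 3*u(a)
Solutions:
 u(a) = C1*exp(-3^(1/4)*a) + C2*exp(3^(1/4)*a) + C3*sin(3^(1/4)*a) + C4*cos(3^(1/4)*a)


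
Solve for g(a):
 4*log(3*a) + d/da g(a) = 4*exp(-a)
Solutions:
 g(a) = C1 - 4*a*log(a) + 4*a*(1 - log(3)) - 4*exp(-a)


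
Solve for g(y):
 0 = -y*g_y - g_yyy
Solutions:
 g(y) = C1 + Integral(C2*airyai(-y) + C3*airybi(-y), y)


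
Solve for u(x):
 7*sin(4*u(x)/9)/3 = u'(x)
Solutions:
 -7*x/3 + 9*log(cos(4*u(x)/9) - 1)/8 - 9*log(cos(4*u(x)/9) + 1)/8 = C1


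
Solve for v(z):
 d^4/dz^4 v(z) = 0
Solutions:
 v(z) = C1 + C2*z + C3*z^2 + C4*z^3


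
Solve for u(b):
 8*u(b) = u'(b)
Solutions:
 u(b) = C1*exp(8*b)


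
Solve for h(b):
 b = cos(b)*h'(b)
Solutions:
 h(b) = C1 + Integral(b/cos(b), b)


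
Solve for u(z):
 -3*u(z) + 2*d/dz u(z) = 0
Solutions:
 u(z) = C1*exp(3*z/2)


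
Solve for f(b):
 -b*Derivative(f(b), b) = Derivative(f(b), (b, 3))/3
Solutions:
 f(b) = C1 + Integral(C2*airyai(-3^(1/3)*b) + C3*airybi(-3^(1/3)*b), b)


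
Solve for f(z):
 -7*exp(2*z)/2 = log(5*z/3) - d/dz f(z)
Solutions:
 f(z) = C1 + z*log(z) + z*(-log(3) - 1 + log(5)) + 7*exp(2*z)/4


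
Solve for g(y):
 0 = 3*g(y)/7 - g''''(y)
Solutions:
 g(y) = C1*exp(-3^(1/4)*7^(3/4)*y/7) + C2*exp(3^(1/4)*7^(3/4)*y/7) + C3*sin(3^(1/4)*7^(3/4)*y/7) + C4*cos(3^(1/4)*7^(3/4)*y/7)


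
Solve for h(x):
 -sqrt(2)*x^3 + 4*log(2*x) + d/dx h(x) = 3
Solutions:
 h(x) = C1 + sqrt(2)*x^4/4 - 4*x*log(x) - x*log(16) + 7*x


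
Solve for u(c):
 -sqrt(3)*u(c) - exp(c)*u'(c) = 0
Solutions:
 u(c) = C1*exp(sqrt(3)*exp(-c))


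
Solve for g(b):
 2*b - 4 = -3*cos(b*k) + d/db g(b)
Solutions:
 g(b) = C1 + b^2 - 4*b + 3*sin(b*k)/k


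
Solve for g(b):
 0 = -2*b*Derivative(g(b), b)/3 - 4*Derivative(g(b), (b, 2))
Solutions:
 g(b) = C1 + C2*erf(sqrt(3)*b/6)


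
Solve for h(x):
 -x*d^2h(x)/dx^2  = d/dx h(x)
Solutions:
 h(x) = C1 + C2*log(x)


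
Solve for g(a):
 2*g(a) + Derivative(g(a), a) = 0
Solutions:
 g(a) = C1*exp(-2*a)


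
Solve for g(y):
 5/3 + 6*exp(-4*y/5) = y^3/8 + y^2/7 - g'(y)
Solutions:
 g(y) = C1 + y^4/32 + y^3/21 - 5*y/3 + 15*exp(-4*y/5)/2


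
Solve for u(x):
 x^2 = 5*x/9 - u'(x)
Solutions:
 u(x) = C1 - x^3/3 + 5*x^2/18


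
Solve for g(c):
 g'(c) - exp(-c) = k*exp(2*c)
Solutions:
 g(c) = C1 + k*exp(2*c)/2 - exp(-c)


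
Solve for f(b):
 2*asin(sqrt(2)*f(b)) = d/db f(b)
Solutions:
 Integral(1/asin(sqrt(2)*_y), (_y, f(b))) = C1 + 2*b


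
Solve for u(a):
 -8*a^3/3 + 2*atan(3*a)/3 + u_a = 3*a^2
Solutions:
 u(a) = C1 + 2*a^4/3 + a^3 - 2*a*atan(3*a)/3 + log(9*a^2 + 1)/9


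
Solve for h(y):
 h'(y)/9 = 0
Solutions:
 h(y) = C1


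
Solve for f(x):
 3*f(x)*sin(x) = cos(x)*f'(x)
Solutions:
 f(x) = C1/cos(x)^3


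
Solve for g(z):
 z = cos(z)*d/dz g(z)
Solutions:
 g(z) = C1 + Integral(z/cos(z), z)


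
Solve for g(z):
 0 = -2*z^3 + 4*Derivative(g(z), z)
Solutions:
 g(z) = C1 + z^4/8


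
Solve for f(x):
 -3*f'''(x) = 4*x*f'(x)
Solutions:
 f(x) = C1 + Integral(C2*airyai(-6^(2/3)*x/3) + C3*airybi(-6^(2/3)*x/3), x)


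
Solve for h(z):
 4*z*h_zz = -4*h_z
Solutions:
 h(z) = C1 + C2*log(z)


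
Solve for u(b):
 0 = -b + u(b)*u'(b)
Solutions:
 u(b) = -sqrt(C1 + b^2)
 u(b) = sqrt(C1 + b^2)


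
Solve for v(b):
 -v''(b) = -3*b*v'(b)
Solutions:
 v(b) = C1 + C2*erfi(sqrt(6)*b/2)


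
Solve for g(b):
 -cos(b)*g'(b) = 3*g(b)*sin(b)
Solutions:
 g(b) = C1*cos(b)^3


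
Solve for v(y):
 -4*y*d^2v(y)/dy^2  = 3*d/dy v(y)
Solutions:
 v(y) = C1 + C2*y^(1/4)


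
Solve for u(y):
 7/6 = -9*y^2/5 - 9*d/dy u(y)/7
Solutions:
 u(y) = C1 - 7*y^3/15 - 49*y/54


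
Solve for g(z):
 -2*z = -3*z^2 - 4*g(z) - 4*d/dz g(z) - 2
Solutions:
 g(z) = C1*exp(-z) - 3*z^2/4 + 2*z - 5/2


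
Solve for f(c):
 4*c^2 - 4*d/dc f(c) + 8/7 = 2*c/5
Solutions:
 f(c) = C1 + c^3/3 - c^2/20 + 2*c/7


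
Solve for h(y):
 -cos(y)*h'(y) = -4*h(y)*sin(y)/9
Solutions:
 h(y) = C1/cos(y)^(4/9)


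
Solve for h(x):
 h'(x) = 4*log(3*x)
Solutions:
 h(x) = C1 + 4*x*log(x) - 4*x + x*log(81)


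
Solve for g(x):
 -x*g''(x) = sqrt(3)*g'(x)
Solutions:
 g(x) = C1 + C2*x^(1 - sqrt(3))


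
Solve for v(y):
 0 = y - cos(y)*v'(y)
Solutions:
 v(y) = C1 + Integral(y/cos(y), y)


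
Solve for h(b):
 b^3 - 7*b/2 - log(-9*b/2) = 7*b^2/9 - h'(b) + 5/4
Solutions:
 h(b) = C1 - b^4/4 + 7*b^3/27 + 7*b^2/4 + b*log(-b) + b*(-log(2) + 1/4 + 2*log(3))


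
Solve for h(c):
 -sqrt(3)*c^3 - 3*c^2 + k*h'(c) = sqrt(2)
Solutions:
 h(c) = C1 + sqrt(3)*c^4/(4*k) + c^3/k + sqrt(2)*c/k


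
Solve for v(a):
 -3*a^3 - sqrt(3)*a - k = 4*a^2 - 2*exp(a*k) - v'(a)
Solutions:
 v(a) = C1 + 3*a^4/4 + 4*a^3/3 + sqrt(3)*a^2/2 + a*k - 2*exp(a*k)/k


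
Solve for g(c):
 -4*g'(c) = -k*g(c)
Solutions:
 g(c) = C1*exp(c*k/4)


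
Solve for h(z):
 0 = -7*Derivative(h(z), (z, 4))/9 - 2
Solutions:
 h(z) = C1 + C2*z + C3*z^2 + C4*z^3 - 3*z^4/28


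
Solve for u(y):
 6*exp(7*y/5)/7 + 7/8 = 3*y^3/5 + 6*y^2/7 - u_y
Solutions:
 u(y) = C1 + 3*y^4/20 + 2*y^3/7 - 7*y/8 - 30*exp(7*y/5)/49


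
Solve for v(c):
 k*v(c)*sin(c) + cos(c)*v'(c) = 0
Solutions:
 v(c) = C1*exp(k*log(cos(c)))


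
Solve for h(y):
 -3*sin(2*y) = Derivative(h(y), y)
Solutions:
 h(y) = C1 + 3*cos(2*y)/2


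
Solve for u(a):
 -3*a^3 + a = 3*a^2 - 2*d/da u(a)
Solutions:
 u(a) = C1 + 3*a^4/8 + a^3/2 - a^2/4


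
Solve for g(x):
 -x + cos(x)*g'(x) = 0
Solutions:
 g(x) = C1 + Integral(x/cos(x), x)


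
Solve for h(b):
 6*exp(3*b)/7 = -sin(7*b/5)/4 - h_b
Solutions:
 h(b) = C1 - 2*exp(3*b)/7 + 5*cos(7*b/5)/28


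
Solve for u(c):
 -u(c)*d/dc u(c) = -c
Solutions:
 u(c) = -sqrt(C1 + c^2)
 u(c) = sqrt(C1 + c^2)


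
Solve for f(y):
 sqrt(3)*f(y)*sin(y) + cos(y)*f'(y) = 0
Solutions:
 f(y) = C1*cos(y)^(sqrt(3))


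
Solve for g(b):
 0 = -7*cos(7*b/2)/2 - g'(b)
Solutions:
 g(b) = C1 - sin(7*b/2)


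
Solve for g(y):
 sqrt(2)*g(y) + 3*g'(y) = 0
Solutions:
 g(y) = C1*exp(-sqrt(2)*y/3)


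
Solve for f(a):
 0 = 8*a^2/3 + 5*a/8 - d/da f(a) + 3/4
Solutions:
 f(a) = C1 + 8*a^3/9 + 5*a^2/16 + 3*a/4


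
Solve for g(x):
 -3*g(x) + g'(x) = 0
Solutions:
 g(x) = C1*exp(3*x)


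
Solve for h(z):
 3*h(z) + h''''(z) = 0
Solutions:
 h(z) = (C1*sin(sqrt(2)*3^(1/4)*z/2) + C2*cos(sqrt(2)*3^(1/4)*z/2))*exp(-sqrt(2)*3^(1/4)*z/2) + (C3*sin(sqrt(2)*3^(1/4)*z/2) + C4*cos(sqrt(2)*3^(1/4)*z/2))*exp(sqrt(2)*3^(1/4)*z/2)


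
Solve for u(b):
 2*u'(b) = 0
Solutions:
 u(b) = C1


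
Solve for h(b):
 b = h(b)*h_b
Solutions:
 h(b) = -sqrt(C1 + b^2)
 h(b) = sqrt(C1 + b^2)


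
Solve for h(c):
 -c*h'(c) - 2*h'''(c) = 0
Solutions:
 h(c) = C1 + Integral(C2*airyai(-2^(2/3)*c/2) + C3*airybi(-2^(2/3)*c/2), c)


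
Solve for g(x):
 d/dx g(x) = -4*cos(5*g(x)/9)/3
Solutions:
 4*x/3 - 9*log(sin(5*g(x)/9) - 1)/10 + 9*log(sin(5*g(x)/9) + 1)/10 = C1


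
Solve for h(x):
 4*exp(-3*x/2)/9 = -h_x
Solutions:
 h(x) = C1 + 8*exp(-3*x/2)/27


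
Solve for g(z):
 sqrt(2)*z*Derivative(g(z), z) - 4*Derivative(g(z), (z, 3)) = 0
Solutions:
 g(z) = C1 + Integral(C2*airyai(sqrt(2)*z/2) + C3*airybi(sqrt(2)*z/2), z)


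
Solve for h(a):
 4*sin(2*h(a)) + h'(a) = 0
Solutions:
 h(a) = pi - acos((-C1 - exp(16*a))/(C1 - exp(16*a)))/2
 h(a) = acos((-C1 - exp(16*a))/(C1 - exp(16*a)))/2


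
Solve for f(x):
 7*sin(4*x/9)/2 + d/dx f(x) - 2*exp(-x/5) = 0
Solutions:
 f(x) = C1 + 63*cos(4*x/9)/8 - 10*exp(-x/5)


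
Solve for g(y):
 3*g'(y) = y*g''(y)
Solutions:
 g(y) = C1 + C2*y^4


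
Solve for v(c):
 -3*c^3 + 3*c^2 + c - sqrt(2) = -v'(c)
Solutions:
 v(c) = C1 + 3*c^4/4 - c^3 - c^2/2 + sqrt(2)*c


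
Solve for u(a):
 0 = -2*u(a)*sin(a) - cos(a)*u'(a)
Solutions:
 u(a) = C1*cos(a)^2


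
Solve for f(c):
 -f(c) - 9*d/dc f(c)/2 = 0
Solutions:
 f(c) = C1*exp(-2*c/9)


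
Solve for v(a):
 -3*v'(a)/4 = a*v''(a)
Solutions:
 v(a) = C1 + C2*a^(1/4)


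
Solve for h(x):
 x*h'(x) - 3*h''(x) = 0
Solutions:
 h(x) = C1 + C2*erfi(sqrt(6)*x/6)


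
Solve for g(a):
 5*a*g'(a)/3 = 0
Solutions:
 g(a) = C1


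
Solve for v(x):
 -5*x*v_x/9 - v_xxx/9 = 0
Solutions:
 v(x) = C1 + Integral(C2*airyai(-5^(1/3)*x) + C3*airybi(-5^(1/3)*x), x)


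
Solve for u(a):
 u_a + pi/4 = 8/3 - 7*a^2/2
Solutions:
 u(a) = C1 - 7*a^3/6 - pi*a/4 + 8*a/3


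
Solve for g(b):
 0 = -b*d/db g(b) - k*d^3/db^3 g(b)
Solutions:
 g(b) = C1 + Integral(C2*airyai(b*(-1/k)^(1/3)) + C3*airybi(b*(-1/k)^(1/3)), b)


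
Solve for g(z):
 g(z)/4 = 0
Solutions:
 g(z) = 0


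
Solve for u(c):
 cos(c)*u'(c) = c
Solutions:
 u(c) = C1 + Integral(c/cos(c), c)


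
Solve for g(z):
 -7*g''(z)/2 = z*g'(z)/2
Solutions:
 g(z) = C1 + C2*erf(sqrt(14)*z/14)


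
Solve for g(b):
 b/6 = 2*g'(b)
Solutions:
 g(b) = C1 + b^2/24


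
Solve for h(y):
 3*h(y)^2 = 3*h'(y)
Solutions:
 h(y) = -1/(C1 + y)


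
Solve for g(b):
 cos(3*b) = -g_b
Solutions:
 g(b) = C1 - sin(3*b)/3


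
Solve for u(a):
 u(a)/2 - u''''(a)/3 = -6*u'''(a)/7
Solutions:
 u(a) = C1*exp(a*(9 - 7*sqrt(-2*7^(2/3)/(-243 + sqrt(78257))^(1/3) + 7^(1/3)*(-243 + sqrt(78257))^(1/3)/7 + 81/49))/14)*sin(a*sqrt(-162/49 - 2*7^(2/3)/(-243 + sqrt(78257))^(1/3) + 7^(1/3)*(-243 + sqrt(78257))^(1/3)/7 + 1458/(343*sqrt(-2*7^(2/3)/(-243 + sqrt(78257))^(1/3) + 7^(1/3)*(-243 + sqrt(78257))^(1/3)/7 + 81/49)))/2) + C2*exp(a*(9 - 7*sqrt(-2*7^(2/3)/(-243 + sqrt(78257))^(1/3) + 7^(1/3)*(-243 + sqrt(78257))^(1/3)/7 + 81/49))/14)*cos(a*sqrt(-162/49 - 2*7^(2/3)/(-243 + sqrt(78257))^(1/3) + 7^(1/3)*(-243 + sqrt(78257))^(1/3)/7 + 1458/(343*sqrt(-2*7^(2/3)/(-243 + sqrt(78257))^(1/3) + 7^(1/3)*(-243 + sqrt(78257))^(1/3)/7 + 81/49)))/2) + C3*exp(a*(7*sqrt(-2*7^(2/3)/(-243 + sqrt(78257))^(1/3) + 7^(1/3)*(-243 + sqrt(78257))^(1/3)/7 + 81/49) + 9 + 7*sqrt(-7^(1/3)*(-243 + sqrt(78257))^(1/3)/7 + 2*7^(2/3)/(-243 + sqrt(78257))^(1/3) + 162/49 + 1458/(343*sqrt(-2*7^(2/3)/(-243 + sqrt(78257))^(1/3) + 7^(1/3)*(-243 + sqrt(78257))^(1/3)/7 + 81/49))))/14) + C4*exp(a*(-7*sqrt(-7^(1/3)*(-243 + sqrt(78257))^(1/3)/7 + 2*7^(2/3)/(-243 + sqrt(78257))^(1/3) + 162/49 + 1458/(343*sqrt(-2*7^(2/3)/(-243 + sqrt(78257))^(1/3) + 7^(1/3)*(-243 + sqrt(78257))^(1/3)/7 + 81/49))) + 7*sqrt(-2*7^(2/3)/(-243 + sqrt(78257))^(1/3) + 7^(1/3)*(-243 + sqrt(78257))^(1/3)/7 + 81/49) + 9)/14)


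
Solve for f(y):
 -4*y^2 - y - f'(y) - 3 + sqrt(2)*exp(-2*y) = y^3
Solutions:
 f(y) = C1 - y^4/4 - 4*y^3/3 - y^2/2 - 3*y - sqrt(2)*exp(-2*y)/2


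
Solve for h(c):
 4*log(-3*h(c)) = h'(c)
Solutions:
 -Integral(1/(log(-_y) + log(3)), (_y, h(c)))/4 = C1 - c


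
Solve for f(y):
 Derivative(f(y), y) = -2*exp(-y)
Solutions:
 f(y) = C1 + 2*exp(-y)


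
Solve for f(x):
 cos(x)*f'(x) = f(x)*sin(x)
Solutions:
 f(x) = C1/cos(x)


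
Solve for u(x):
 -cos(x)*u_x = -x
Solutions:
 u(x) = C1 + Integral(x/cos(x), x)


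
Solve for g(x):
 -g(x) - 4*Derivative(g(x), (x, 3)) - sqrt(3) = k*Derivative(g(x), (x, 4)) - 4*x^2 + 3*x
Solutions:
 g(x) = C1*exp(x*Piecewise((-sqrt(-2*2^(1/3)*(-1/k^3)^(1/3) + 4/k^2)/2 - sqrt(2*2^(1/3)*(-1/k^3)^(1/3) + 8/k^2 + 16/(k^3*sqrt(-2*2^(1/3)*(-1/k^3)^(1/3) + 4/k^2)))/2 - 1/k, Eq(1/k, 0)), (-sqrt(2*(sqrt(-1/(27*k^3) + k^(-6)) + k^(-3))^(1/3) + 2/(3*k*(sqrt(-1/(27*k^3) + k^(-6)) + k^(-3))^(1/3)) + 4/k^2)/2 - sqrt(-2*(sqrt(-1/(27*k^3) + k^(-6)) + k^(-3))^(1/3) - 2/(3*k*(sqrt(-1/(27*k^3) + k^(-6)) + k^(-3))^(1/3)) + 8/k^2 + 16/(k^3*sqrt(2*(sqrt(-1/(27*k^3) + k^(-6)) + k^(-3))^(1/3) + 2/(3*k*(sqrt(-1/(27*k^3) + k^(-6)) + k^(-3))^(1/3)) + 4/k^2)))/2 - 1/k, True))) + C2*exp(x*Piecewise((-sqrt(-2*2^(1/3)*(-1/k^3)^(1/3) + 4/k^2)/2 + sqrt(2*2^(1/3)*(-1/k^3)^(1/3) + 8/k^2 + 16/(k^3*sqrt(-2*2^(1/3)*(-1/k^3)^(1/3) + 4/k^2)))/2 - 1/k, Eq(1/k, 0)), (-sqrt(2*(sqrt(-1/(27*k^3) + k^(-6)) + k^(-3))^(1/3) + 2/(3*k*(sqrt(-1/(27*k^3) + k^(-6)) + k^(-3))^(1/3)) + 4/k^2)/2 + sqrt(-2*(sqrt(-1/(27*k^3) + k^(-6)) + k^(-3))^(1/3) - 2/(3*k*(sqrt(-1/(27*k^3) + k^(-6)) + k^(-3))^(1/3)) + 8/k^2 + 16/(k^3*sqrt(2*(sqrt(-1/(27*k^3) + k^(-6)) + k^(-3))^(1/3) + 2/(3*k*(sqrt(-1/(27*k^3) + k^(-6)) + k^(-3))^(1/3)) + 4/k^2)))/2 - 1/k, True))) + C3*exp(x*Piecewise((sqrt(-2*2^(1/3)*(-1/k^3)^(1/3) + 4/k^2)/2 - sqrt(2*2^(1/3)*(-1/k^3)^(1/3) + 8/k^2 - 16/(k^3*sqrt(-2*2^(1/3)*(-1/k^3)^(1/3) + 4/k^2)))/2 - 1/k, Eq(1/k, 0)), (sqrt(2*(sqrt(-1/(27*k^3) + k^(-6)) + k^(-3))^(1/3) + 2/(3*k*(sqrt(-1/(27*k^3) + k^(-6)) + k^(-3))^(1/3)) + 4/k^2)/2 - sqrt(-2*(sqrt(-1/(27*k^3) + k^(-6)) + k^(-3))^(1/3) - 2/(3*k*(sqrt(-1/(27*k^3) + k^(-6)) + k^(-3))^(1/3)) + 8/k^2 - 16/(k^3*sqrt(2*(sqrt(-1/(27*k^3) + k^(-6)) + k^(-3))^(1/3) + 2/(3*k*(sqrt(-1/(27*k^3) + k^(-6)) + k^(-3))^(1/3)) + 4/k^2)))/2 - 1/k, True))) + C4*exp(x*Piecewise((sqrt(-2*2^(1/3)*(-1/k^3)^(1/3) + 4/k^2)/2 + sqrt(2*2^(1/3)*(-1/k^3)^(1/3) + 8/k^2 - 16/(k^3*sqrt(-2*2^(1/3)*(-1/k^3)^(1/3) + 4/k^2)))/2 - 1/k, Eq(1/k, 0)), (sqrt(2*(sqrt(-1/(27*k^3) + k^(-6)) + k^(-3))^(1/3) + 2/(3*k*(sqrt(-1/(27*k^3) + k^(-6)) + k^(-3))^(1/3)) + 4/k^2)/2 + sqrt(-2*(sqrt(-1/(27*k^3) + k^(-6)) + k^(-3))^(1/3) - 2/(3*k*(sqrt(-1/(27*k^3) + k^(-6)) + k^(-3))^(1/3)) + 8/k^2 - 16/(k^3*sqrt(2*(sqrt(-1/(27*k^3) + k^(-6)) + k^(-3))^(1/3) + 2/(3*k*(sqrt(-1/(27*k^3) + k^(-6)) + k^(-3))^(1/3)) + 4/k^2)))/2 - 1/k, True))) + 4*x^2 - 3*x - sqrt(3)


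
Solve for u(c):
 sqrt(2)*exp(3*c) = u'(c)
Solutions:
 u(c) = C1 + sqrt(2)*exp(3*c)/3


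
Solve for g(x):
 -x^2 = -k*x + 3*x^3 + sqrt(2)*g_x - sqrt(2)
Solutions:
 g(x) = C1 + sqrt(2)*k*x^2/4 - 3*sqrt(2)*x^4/8 - sqrt(2)*x^3/6 + x


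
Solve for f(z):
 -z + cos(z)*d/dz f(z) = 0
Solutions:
 f(z) = C1 + Integral(z/cos(z), z)


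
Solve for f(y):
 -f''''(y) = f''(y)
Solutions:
 f(y) = C1 + C2*y + C3*sin(y) + C4*cos(y)


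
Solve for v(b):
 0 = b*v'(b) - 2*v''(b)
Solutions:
 v(b) = C1 + C2*erfi(b/2)


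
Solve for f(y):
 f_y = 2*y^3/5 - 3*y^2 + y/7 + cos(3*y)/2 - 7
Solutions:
 f(y) = C1 + y^4/10 - y^3 + y^2/14 - 7*y + sin(3*y)/6


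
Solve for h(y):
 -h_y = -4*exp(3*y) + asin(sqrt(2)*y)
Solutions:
 h(y) = C1 - y*asin(sqrt(2)*y) - sqrt(2)*sqrt(1 - 2*y^2)/2 + 4*exp(3*y)/3


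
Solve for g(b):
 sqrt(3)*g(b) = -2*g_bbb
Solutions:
 g(b) = C3*exp(-2^(2/3)*3^(1/6)*b/2) + (C1*sin(6^(2/3)*b/4) + C2*cos(6^(2/3)*b/4))*exp(2^(2/3)*3^(1/6)*b/4)


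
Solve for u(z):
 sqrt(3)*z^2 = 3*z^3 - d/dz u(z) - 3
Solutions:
 u(z) = C1 + 3*z^4/4 - sqrt(3)*z^3/3 - 3*z


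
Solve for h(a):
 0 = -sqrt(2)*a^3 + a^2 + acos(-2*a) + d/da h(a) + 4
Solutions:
 h(a) = C1 + sqrt(2)*a^4/4 - a^3/3 - a*acos(-2*a) - 4*a - sqrt(1 - 4*a^2)/2


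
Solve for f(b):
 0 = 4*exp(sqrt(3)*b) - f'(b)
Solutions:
 f(b) = C1 + 4*sqrt(3)*exp(sqrt(3)*b)/3


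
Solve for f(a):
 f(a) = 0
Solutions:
 f(a) = 0


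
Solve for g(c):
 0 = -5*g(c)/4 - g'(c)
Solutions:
 g(c) = C1*exp(-5*c/4)


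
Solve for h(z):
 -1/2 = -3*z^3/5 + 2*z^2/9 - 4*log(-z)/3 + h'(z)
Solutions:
 h(z) = C1 + 3*z^4/20 - 2*z^3/27 + 4*z*log(-z)/3 - 11*z/6


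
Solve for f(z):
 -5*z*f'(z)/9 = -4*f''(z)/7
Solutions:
 f(z) = C1 + C2*erfi(sqrt(70)*z/12)


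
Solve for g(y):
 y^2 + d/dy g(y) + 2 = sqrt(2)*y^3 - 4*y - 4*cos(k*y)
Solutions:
 g(y) = C1 + sqrt(2)*y^4/4 - y^3/3 - 2*y^2 - 2*y - 4*sin(k*y)/k


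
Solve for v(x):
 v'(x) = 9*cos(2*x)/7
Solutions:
 v(x) = C1 + 9*sin(2*x)/14


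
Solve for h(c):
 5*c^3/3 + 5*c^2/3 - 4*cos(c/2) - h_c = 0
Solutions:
 h(c) = C1 + 5*c^4/12 + 5*c^3/9 - 8*sin(c/2)


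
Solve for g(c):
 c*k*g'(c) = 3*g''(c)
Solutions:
 g(c) = Piecewise((-sqrt(6)*sqrt(pi)*C1*erf(sqrt(6)*c*sqrt(-k)/6)/(2*sqrt(-k)) - C2, (k > 0) | (k < 0)), (-C1*c - C2, True))


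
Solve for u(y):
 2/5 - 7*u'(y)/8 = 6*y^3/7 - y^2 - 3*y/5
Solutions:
 u(y) = C1 - 12*y^4/49 + 8*y^3/21 + 12*y^2/35 + 16*y/35


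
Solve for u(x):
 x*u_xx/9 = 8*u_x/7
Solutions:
 u(x) = C1 + C2*x^(79/7)


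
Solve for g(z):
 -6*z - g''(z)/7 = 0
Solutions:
 g(z) = C1 + C2*z - 7*z^3


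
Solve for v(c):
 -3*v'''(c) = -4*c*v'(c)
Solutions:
 v(c) = C1 + Integral(C2*airyai(6^(2/3)*c/3) + C3*airybi(6^(2/3)*c/3), c)


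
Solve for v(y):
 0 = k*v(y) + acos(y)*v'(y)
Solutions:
 v(y) = C1*exp(-k*Integral(1/acos(y), y))


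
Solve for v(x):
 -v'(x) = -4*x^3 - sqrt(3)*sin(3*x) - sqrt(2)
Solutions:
 v(x) = C1 + x^4 + sqrt(2)*x - sqrt(3)*cos(3*x)/3


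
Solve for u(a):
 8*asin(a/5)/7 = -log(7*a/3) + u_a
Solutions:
 u(a) = C1 + a*log(a) + 8*a*asin(a/5)/7 - a*log(3) - a + a*log(7) + 8*sqrt(25 - a^2)/7


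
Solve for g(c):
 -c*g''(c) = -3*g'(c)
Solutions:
 g(c) = C1 + C2*c^4


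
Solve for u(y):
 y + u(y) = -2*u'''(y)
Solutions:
 u(y) = C3*exp(-2^(2/3)*y/2) - y + (C1*sin(2^(2/3)*sqrt(3)*y/4) + C2*cos(2^(2/3)*sqrt(3)*y/4))*exp(2^(2/3)*y/4)


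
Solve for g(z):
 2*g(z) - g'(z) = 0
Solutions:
 g(z) = C1*exp(2*z)


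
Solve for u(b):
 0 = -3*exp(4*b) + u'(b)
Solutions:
 u(b) = C1 + 3*exp(4*b)/4


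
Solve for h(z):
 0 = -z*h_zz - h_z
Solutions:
 h(z) = C1 + C2*log(z)


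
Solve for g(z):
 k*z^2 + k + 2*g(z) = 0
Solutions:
 g(z) = k*(-z^2 - 1)/2


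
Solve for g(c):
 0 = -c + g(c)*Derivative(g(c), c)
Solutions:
 g(c) = -sqrt(C1 + c^2)
 g(c) = sqrt(C1 + c^2)


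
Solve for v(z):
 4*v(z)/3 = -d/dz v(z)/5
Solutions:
 v(z) = C1*exp(-20*z/3)


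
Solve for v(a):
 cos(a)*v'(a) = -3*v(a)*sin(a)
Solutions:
 v(a) = C1*cos(a)^3


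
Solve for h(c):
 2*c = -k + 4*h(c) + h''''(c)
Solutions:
 h(c) = c/2 + k/4 + (C1*sin(c) + C2*cos(c))*exp(-c) + (C3*sin(c) + C4*cos(c))*exp(c)


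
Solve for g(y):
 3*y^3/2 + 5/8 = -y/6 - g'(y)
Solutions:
 g(y) = C1 - 3*y^4/8 - y^2/12 - 5*y/8


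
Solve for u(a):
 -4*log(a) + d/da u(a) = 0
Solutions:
 u(a) = C1 + 4*a*log(a) - 4*a


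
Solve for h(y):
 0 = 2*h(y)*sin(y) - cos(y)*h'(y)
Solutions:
 h(y) = C1/cos(y)^2


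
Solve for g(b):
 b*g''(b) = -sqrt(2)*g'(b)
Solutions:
 g(b) = C1 + C2*b^(1 - sqrt(2))


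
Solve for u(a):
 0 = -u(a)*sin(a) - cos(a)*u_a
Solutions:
 u(a) = C1*cos(a)


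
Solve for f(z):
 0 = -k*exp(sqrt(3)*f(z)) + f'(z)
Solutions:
 f(z) = sqrt(3)*(2*log(-1/(C1 + k*z)) - log(3))/6


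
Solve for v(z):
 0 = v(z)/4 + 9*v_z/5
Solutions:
 v(z) = C1*exp(-5*z/36)


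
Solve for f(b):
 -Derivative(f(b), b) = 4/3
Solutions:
 f(b) = C1 - 4*b/3


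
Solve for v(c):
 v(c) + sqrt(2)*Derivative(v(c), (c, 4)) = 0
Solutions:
 v(c) = (C1*sin(2^(3/8)*c/2) + C2*cos(2^(3/8)*c/2))*exp(-2^(3/8)*c/2) + (C3*sin(2^(3/8)*c/2) + C4*cos(2^(3/8)*c/2))*exp(2^(3/8)*c/2)


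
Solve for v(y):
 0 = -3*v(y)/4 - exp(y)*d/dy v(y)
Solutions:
 v(y) = C1*exp(3*exp(-y)/4)


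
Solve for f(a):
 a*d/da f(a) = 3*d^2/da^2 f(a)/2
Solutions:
 f(a) = C1 + C2*erfi(sqrt(3)*a/3)


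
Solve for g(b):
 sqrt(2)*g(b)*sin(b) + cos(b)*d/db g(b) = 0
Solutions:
 g(b) = C1*cos(b)^(sqrt(2))


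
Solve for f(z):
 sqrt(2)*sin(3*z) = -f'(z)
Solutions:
 f(z) = C1 + sqrt(2)*cos(3*z)/3


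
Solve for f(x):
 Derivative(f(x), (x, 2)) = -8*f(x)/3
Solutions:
 f(x) = C1*sin(2*sqrt(6)*x/3) + C2*cos(2*sqrt(6)*x/3)


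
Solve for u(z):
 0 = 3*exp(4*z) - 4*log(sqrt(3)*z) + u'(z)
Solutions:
 u(z) = C1 + 4*z*log(z) + 2*z*(-2 + log(3)) - 3*exp(4*z)/4


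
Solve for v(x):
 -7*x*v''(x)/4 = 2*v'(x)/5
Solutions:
 v(x) = C1 + C2*x^(27/35)


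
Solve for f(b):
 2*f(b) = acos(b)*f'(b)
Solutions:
 f(b) = C1*exp(2*Integral(1/acos(b), b))
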